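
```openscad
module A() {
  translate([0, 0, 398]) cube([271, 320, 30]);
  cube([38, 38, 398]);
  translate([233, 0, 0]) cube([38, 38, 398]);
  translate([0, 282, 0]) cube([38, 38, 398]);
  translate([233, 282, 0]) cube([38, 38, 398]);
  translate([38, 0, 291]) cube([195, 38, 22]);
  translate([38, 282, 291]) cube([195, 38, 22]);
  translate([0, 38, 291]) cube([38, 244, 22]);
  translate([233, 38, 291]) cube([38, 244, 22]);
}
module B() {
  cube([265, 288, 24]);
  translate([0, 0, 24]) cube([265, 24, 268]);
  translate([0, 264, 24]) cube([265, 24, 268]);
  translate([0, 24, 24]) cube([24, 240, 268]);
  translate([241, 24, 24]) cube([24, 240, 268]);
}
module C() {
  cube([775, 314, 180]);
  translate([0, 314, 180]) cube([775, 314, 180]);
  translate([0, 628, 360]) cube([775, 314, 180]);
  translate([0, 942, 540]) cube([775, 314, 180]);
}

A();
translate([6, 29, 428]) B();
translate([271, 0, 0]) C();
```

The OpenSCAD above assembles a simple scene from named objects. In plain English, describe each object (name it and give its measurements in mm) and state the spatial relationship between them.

A is a four-legged stool. The seat is a 271×320×30 mm slab whose top surface is at z = 428 mm; four square legs, each 38×38 mm in cross-section, run from the floor (z = 0) to the underside of the seat, each flush with a corner of the seat. Four stretchers, 38 mm wide and 22 mm tall, connect adjacent legs with their undersides at z = 291 mm, each running between the inner faces of the legs it joins and aligned with the legs' outer faces on the other axis.

B is an open storage box with external size 265×288×292 mm and wall thickness 24 mm (the base is also 24 mm thick). The base covers the whole footprint; the four walls stand on the base, with the y-facing walls full-width and the x-facing walls fitting between their inner faces.

C is a straight staircase of 4 solid steps. Each step is 775 mm wide (x), 314 mm deep (y, the going) and 180 mm tall (the rise). The first step rests on the floor; each subsequent step sits one going further in +y and one rise higher in +z, directly behind and above the previous step with no overlap.

The open box is on top of the stool. The staircase is against the stool's +x side, with their −y faces flush.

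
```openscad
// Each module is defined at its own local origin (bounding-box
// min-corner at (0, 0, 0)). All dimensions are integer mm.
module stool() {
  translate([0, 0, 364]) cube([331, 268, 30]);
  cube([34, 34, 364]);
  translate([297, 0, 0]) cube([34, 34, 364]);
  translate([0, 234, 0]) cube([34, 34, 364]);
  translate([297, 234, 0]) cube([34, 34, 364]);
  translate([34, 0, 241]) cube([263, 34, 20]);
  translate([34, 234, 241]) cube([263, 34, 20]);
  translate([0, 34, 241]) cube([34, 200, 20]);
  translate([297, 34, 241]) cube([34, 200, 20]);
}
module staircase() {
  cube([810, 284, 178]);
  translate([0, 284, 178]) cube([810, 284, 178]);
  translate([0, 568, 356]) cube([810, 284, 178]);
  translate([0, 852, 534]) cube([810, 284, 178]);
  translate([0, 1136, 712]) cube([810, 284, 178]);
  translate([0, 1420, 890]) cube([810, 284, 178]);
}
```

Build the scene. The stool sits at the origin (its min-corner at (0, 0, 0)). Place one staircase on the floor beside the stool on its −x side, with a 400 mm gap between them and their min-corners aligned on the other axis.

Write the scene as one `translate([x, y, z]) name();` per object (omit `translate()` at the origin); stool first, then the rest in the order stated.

stool();
translate([-1210, 0, 0]) staircase();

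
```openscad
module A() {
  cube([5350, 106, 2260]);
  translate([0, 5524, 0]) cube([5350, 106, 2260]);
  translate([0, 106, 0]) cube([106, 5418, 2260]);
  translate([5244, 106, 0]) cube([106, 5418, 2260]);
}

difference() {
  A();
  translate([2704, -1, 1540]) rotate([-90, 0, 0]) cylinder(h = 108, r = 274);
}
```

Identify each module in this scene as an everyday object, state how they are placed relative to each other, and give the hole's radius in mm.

A is a house frame. The house frame has a circular hole through its front wall. The hole's radius is 274 mm.

The subtracted cylinder has r = 274 mm.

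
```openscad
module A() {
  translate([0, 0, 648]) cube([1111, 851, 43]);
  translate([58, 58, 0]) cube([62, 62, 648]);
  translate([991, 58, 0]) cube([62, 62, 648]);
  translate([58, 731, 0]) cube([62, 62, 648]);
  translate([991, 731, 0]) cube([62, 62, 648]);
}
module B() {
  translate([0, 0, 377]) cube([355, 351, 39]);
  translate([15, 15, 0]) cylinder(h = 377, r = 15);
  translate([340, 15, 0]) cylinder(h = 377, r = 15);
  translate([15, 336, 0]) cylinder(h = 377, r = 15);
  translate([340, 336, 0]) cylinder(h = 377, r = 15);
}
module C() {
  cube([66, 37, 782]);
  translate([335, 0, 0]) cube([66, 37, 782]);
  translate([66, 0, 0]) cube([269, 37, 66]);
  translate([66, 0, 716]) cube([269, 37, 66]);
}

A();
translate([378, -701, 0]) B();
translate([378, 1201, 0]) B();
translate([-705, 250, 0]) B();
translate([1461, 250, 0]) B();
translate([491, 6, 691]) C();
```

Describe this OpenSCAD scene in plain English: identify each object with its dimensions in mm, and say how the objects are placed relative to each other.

A is a rectangular dining table. The top is 1111×851×43 mm with its upper surface at z = 691 mm. It stands on four 62×62 mm square legs, each inset 58 mm from the nearest pair of top edges, running from the floor to the underside of the top.

B is a four-legged stool. The seat is 355×351 mm, 39 mm thick, top at z = 416 mm. It stands on four round legs, each 30 mm in diameter, from z = 0 to the seat underside, each leg's axis is inset half a diameter from the nearest pair of seat edges (so the leg's bounding box is flush with the corner).

C is a rectangular picture frame lying in the x–z plane (depth along y). The opening is 269 mm wide (x) by 650 mm tall (z), surrounded by a border 66 mm wide on all four sides. The frame is 37 mm deep and is made of two full-height vertical stiles with two horizontal rails fitted between them.

Four stools sit around the table at the −y, +y, −x, +x sides. The picture frame is on top of the table.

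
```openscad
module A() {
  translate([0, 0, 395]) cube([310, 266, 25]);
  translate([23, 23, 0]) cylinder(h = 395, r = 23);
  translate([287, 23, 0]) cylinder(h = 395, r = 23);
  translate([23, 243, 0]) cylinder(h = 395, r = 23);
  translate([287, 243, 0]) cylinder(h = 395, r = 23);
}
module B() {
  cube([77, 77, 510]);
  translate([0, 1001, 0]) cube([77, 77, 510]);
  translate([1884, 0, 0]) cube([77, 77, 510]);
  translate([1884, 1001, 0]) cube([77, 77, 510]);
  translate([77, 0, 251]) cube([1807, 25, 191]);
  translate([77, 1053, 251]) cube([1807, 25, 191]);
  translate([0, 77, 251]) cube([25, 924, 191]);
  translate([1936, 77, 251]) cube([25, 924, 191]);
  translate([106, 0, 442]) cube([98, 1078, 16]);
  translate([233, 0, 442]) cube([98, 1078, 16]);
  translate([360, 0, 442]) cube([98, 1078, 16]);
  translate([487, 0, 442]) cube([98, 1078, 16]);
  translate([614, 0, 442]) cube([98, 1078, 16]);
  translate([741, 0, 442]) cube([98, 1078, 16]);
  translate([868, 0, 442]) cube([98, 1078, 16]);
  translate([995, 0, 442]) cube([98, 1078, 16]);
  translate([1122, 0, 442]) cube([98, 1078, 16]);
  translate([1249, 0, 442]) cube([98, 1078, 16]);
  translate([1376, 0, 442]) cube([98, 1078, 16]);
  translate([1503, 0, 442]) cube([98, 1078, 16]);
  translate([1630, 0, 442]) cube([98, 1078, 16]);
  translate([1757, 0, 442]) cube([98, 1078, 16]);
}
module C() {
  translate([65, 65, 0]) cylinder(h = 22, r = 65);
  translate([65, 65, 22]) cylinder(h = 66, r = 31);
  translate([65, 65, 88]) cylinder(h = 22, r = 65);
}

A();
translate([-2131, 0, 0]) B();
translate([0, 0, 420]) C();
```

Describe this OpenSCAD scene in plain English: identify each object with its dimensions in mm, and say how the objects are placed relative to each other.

A is a four-legged stool. The seat is a 310×266×25 mm slab whose top surface is at z = 420 mm; four round legs, each 46 mm in diameter, run from the floor (z = 0) to the underside of the seat, each leg's axis is inset half a diameter from the nearest pair of seat edges (so the leg's bounding box is flush with the corner).

B is a bed frame 1961 mm long (x) by 1078 mm wide (y). Four 77×77 mm corner posts, 510 mm tall, at the corners of the footprint. Four rails of 25 mm thickness and 191 mm height run between adjacent posts with their undersides at z = 251 mm, their outer faces flush with the outside of the frame (the two x-running rails run between the posts' inner faces; the two y-running rails run between the posts' inner faces). 14 slats, each 98 mm wide (x) and 16 mm thick, lie across the top of the two x-running rails, running the full 1078 mm width of the frame in y; the slats are evenly spaced along x between the inner faces of the end posts with equal gaps (rounded down to the nearest mm) at the −x end and between each pair — any rounding remainder accumulates at the +x end.

C is a spool: two coaxial disc flanges of radius 65 mm and thickness 22 mm, joined by a core cylinder of radius 31 mm and height 66 mm. The lower flange rests on z = 0 and the three cylinders share a vertical axis.

The bed frame is on the floor beside the stool on its −x side. The spool is on top of the stool.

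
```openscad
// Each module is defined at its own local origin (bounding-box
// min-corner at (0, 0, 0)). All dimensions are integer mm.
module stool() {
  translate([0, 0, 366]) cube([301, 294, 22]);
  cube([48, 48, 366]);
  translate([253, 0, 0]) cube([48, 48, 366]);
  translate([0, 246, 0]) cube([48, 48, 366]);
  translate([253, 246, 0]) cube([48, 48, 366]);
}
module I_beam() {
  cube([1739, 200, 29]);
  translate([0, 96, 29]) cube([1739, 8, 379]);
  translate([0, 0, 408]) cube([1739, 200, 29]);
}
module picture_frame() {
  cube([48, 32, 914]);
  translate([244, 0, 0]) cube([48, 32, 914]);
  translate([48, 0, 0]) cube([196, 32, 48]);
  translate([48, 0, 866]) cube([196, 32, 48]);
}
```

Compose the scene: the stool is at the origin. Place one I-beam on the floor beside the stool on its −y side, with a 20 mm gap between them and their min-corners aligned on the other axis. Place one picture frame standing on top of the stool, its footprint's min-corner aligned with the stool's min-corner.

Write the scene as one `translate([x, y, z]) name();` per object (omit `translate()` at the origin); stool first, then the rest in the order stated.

stool();
translate([0, -220, 0]) I_beam();
translate([0, 0, 388]) picture_frame();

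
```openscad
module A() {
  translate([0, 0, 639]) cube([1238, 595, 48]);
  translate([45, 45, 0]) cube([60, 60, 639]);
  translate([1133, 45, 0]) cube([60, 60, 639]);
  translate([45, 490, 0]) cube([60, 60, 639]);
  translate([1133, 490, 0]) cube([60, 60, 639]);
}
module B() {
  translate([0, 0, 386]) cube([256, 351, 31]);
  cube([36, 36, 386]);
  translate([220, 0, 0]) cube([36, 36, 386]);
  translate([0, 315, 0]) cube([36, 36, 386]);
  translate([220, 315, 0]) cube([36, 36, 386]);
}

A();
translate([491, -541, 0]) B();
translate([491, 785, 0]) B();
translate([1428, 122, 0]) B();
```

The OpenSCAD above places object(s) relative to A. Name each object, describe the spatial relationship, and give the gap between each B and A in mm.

Each stool's nearest face is 190 mm from the table's bounding box.

A is a table. B is a stool. Three stools sit around the table at the −y, +y, +x sides. The gap between each stool and the table is 190 mm.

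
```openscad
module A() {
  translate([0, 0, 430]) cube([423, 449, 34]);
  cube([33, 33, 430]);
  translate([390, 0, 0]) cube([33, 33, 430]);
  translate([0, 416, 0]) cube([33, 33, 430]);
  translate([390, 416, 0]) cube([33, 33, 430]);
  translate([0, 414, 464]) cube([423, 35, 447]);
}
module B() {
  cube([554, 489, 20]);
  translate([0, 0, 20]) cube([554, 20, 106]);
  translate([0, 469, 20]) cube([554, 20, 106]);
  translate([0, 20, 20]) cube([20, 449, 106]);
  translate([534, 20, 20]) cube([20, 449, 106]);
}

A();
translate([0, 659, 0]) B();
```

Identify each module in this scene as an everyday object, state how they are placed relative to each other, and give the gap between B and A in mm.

The open box's nearest face is 210 mm from the chair's +y face.

A is a chair. B is an open box. The open box is on the floor beside the chair on its +y side. The gap between the open box and the chair is 210 mm.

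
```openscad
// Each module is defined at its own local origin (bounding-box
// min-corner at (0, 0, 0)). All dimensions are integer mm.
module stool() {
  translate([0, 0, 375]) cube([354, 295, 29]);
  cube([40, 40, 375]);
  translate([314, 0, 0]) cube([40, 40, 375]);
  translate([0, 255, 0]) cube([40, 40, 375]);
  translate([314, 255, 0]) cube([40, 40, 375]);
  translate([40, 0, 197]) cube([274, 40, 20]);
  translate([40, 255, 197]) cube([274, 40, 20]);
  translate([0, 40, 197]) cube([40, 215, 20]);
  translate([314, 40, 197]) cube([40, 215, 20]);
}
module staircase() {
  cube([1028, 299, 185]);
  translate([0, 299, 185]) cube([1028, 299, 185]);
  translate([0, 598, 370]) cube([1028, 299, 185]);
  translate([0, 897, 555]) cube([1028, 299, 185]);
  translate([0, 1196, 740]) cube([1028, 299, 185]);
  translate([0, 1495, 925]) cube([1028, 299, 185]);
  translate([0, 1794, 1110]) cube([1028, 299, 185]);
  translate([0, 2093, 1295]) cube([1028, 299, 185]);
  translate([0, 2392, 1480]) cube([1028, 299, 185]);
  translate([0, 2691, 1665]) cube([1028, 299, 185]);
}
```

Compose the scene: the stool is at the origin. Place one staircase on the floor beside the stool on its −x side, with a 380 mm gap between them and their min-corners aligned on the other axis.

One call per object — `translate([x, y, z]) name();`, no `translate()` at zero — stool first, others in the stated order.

stool();
translate([-1408, 0, 0]) staircase();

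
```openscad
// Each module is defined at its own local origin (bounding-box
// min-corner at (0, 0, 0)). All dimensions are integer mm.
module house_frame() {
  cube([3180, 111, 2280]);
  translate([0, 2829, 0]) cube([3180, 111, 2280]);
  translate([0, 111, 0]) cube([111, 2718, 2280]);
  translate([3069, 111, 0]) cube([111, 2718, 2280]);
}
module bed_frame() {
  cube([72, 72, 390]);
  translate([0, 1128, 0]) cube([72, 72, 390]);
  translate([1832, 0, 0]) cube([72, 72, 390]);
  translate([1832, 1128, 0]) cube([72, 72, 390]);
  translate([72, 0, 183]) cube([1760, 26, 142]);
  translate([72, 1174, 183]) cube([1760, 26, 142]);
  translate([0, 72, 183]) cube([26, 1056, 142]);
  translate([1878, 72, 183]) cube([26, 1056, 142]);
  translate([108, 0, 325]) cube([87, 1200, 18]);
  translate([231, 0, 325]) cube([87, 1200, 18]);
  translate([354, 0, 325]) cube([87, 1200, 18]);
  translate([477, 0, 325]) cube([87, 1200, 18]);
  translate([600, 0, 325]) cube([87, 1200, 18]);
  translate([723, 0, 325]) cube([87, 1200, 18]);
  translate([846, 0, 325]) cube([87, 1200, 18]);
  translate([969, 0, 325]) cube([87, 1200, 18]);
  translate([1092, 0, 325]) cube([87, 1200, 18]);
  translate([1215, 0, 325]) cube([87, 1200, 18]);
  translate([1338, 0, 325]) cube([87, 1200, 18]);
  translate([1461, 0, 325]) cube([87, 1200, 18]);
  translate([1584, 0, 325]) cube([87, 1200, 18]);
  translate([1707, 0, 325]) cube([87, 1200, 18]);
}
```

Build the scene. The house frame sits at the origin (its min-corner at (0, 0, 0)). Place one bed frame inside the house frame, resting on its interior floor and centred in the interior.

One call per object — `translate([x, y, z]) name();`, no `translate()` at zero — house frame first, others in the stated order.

house_frame();
translate([638, 870, 0]) bed_frame();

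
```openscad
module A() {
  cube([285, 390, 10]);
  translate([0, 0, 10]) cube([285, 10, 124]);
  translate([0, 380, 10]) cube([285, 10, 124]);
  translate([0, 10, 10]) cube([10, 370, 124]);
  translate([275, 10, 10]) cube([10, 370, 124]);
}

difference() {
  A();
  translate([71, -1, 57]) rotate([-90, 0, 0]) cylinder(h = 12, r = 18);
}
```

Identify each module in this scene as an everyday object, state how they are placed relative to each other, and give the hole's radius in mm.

A is an open box. The open box has a circular hole through its front wall. The hole's radius is 18 mm.

The subtracted cylinder has r = 18 mm.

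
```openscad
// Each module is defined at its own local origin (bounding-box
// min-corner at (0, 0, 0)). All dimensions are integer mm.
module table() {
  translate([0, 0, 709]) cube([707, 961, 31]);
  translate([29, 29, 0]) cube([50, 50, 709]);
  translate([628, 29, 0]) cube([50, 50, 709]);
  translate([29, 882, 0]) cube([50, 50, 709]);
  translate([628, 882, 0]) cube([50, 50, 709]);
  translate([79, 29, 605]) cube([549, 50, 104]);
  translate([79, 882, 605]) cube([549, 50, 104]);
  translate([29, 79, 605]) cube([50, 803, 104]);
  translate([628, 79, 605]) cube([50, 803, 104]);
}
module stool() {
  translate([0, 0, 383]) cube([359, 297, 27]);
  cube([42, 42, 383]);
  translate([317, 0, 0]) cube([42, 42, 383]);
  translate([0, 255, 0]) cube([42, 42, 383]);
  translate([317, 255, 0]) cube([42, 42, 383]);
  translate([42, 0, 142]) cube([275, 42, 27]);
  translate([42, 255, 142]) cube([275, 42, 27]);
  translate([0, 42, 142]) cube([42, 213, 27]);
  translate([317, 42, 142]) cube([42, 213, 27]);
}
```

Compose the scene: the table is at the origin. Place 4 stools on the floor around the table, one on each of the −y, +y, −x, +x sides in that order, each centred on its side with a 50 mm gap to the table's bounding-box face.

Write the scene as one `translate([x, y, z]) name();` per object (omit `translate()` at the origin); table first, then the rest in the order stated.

table();
translate([174, -347, 0]) stool();
translate([174, 1011, 0]) stool();
translate([-409, 332, 0]) stool();
translate([757, 332, 0]) stool();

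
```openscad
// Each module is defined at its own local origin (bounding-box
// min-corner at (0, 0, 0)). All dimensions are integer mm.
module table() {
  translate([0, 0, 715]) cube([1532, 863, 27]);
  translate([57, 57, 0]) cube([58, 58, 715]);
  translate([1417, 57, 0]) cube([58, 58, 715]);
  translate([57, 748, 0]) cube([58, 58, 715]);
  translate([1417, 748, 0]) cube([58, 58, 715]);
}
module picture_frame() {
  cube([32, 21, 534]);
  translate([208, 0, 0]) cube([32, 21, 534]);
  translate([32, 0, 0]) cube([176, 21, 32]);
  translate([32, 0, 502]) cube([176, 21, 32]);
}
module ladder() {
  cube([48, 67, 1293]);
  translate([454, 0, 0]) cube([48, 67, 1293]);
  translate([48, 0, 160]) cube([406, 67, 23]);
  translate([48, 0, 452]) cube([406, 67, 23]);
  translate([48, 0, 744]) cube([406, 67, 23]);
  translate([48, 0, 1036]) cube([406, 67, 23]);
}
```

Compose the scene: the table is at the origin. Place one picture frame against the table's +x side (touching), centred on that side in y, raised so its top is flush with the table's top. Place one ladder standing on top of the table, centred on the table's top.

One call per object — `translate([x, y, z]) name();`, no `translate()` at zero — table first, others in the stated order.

table();
translate([1532, 421, 208]) picture_frame();
translate([515, 398, 742]) ladder();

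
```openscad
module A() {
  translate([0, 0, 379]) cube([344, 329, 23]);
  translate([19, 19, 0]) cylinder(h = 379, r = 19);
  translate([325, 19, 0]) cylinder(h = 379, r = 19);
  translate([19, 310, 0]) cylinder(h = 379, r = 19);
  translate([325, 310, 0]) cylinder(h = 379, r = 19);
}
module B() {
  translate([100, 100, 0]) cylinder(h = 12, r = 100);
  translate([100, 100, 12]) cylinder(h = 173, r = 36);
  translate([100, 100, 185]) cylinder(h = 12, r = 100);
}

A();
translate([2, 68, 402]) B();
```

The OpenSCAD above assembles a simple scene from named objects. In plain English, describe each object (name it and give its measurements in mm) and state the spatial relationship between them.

A is a four-legged stool. The seat is 344×329 mm, 23 mm thick, top at z = 402 mm. It stands on four round legs, each 38 mm in diameter, from z = 0 to the seat underside, each leg's axis is inset half a diameter from the nearest pair of seat edges (so the leg's bounding box is flush with the corner).

B is a spool: two coaxial disc flanges of radius 100 mm and thickness 12 mm, joined by a core cylinder of radius 36 mm and height 173 mm. The lower flange rests on z = 0 and the three cylinders share a vertical axis.

The spool is on top of the stool.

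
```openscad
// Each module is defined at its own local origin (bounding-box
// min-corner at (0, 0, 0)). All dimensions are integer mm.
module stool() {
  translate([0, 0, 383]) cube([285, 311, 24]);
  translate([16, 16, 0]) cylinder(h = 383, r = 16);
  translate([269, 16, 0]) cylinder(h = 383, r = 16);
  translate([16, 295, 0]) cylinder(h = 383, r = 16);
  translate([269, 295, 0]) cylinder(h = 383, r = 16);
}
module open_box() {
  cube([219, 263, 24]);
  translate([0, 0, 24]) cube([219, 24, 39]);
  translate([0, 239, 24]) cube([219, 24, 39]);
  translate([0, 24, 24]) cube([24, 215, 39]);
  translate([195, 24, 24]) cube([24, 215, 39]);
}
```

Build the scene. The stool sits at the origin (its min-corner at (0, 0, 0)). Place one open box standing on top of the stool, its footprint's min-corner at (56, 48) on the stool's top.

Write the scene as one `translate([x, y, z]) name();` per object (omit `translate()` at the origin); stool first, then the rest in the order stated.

stool();
translate([56, 48, 407]) open_box();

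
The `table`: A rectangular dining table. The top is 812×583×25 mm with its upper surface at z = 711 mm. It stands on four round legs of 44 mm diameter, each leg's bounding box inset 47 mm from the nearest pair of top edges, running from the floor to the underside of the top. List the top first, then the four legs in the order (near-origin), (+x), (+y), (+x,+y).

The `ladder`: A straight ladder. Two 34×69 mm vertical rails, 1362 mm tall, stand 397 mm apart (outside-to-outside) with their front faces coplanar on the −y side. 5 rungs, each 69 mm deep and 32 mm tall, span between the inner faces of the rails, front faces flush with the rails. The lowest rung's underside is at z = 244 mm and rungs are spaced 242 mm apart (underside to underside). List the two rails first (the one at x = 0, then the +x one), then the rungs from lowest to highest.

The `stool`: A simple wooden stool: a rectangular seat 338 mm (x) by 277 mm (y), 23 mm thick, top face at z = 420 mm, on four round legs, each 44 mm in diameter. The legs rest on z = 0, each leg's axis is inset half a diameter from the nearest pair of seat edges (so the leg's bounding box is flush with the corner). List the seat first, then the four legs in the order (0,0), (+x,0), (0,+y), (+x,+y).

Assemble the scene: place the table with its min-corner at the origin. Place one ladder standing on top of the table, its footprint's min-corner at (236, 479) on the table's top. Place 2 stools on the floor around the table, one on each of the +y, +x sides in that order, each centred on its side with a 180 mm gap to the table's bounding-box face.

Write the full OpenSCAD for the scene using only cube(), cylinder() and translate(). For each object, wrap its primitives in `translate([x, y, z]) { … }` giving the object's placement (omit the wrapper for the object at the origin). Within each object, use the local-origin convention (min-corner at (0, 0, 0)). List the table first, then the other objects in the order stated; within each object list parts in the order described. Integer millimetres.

translate([0, 0, 686]) cube([812, 583, 25]);
translate([69, 69, 0]) cylinder(h = 686, r = 22);
translate([743, 69, 0]) cylinder(h = 686, r = 22);
translate([69, 514, 0]) cylinder(h = 686, r = 22);
translate([743, 514, 0]) cylinder(h = 686, r = 22);
translate([236, 479, 711]) {
  cube([34, 69, 1362]);
  translate([363, 0, 0]) cube([34, 69, 1362]);
  translate([34, 0, 244]) cube([329, 69, 32]);
  translate([34, 0, 486]) cube([329, 69, 32]);
  translate([34, 0, 728]) cube([329, 69, 32]);
  translate([34, 0, 970]) cube([329, 69, 32]);
  translate([34, 0, 1212]) cube([329, 69, 32]);
}
translate([237, 763, 0]) {
  translate([0, 0, 397]) cube([338, 277, 23]);
  translate([22, 22, 0]) cylinder(h = 397, r = 22);
  translate([316, 22, 0]) cylinder(h = 397, r = 22);
  translate([22, 255, 0]) cylinder(h = 397, r = 22);
  translate([316, 255, 0]) cylinder(h = 397, r = 22);
}
translate([992, 153, 0]) {
  translate([0, 0, 397]) cube([338, 277, 23]);
  translate([22, 22, 0]) cylinder(h = 397, r = 22);
  translate([316, 22, 0]) cylinder(h = 397, r = 22);
  translate([22, 255, 0]) cylinder(h = 397, r = 22);
  translate([316, 255, 0]) cylinder(h = 397, r = 22);
}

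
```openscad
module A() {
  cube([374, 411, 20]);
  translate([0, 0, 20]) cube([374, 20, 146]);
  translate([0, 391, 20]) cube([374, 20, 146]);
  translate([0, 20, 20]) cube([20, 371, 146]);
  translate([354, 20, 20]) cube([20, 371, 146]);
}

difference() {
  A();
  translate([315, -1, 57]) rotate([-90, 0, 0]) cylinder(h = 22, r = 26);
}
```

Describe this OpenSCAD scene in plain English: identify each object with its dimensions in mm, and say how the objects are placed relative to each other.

A is an open-topped rectangular box: outside dimensions 374×411×166 mm, with a uniform wall and base thickness of 20 mm. The base is a full 374×411 slab on the floor; four walls sit on top of the base. The front and back walls (the −y and +y sides) span the full width; the two side walls fit between them.

The open box has a circular hole of radius 26 mm through its front wall, centred at (x = 315, z = 57).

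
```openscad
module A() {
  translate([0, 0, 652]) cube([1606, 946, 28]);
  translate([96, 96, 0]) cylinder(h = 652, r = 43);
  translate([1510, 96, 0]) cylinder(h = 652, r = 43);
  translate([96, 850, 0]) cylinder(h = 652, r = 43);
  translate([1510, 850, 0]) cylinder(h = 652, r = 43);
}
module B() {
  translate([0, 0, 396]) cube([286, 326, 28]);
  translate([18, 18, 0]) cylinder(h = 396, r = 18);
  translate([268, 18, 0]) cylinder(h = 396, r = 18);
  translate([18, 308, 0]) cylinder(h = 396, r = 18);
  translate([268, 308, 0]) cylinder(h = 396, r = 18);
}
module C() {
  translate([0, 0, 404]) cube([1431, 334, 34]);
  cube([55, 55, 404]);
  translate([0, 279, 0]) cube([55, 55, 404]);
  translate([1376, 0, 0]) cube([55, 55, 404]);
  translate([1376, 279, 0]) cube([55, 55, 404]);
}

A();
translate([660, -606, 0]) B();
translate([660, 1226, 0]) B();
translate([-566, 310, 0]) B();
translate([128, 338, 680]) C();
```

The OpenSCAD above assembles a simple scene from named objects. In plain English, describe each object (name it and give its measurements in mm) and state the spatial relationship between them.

A is a table: top 1606 mm (x) × 946 mm (y), 28 mm thick, upper face at z = 680 mm, on four round legs of 86 mm diameter, each leg's bounding box inset 53 mm from the nearest pair of top edges, running from z = 0 to the bottom of the top.

B is a simple wooden stool: a rectangular seat 286 mm (x) by 326 mm (y), 28 mm thick, top face at z = 424 mm, on four round legs, each 36 mm in diameter. The legs rest on z = 0, each leg's axis is inset half a diameter from the nearest pair of seat edges (so the leg's bounding box is flush with the corner).

C is a bench: a 1431×334 mm seat slab, 34 mm thick, top at z = 438 mm, on four 55×55 mm square legs flush with the seat corners and standing on z = 0.

Three stools sit around the table at the −y, +y, −x sides. The bench is on top of the table.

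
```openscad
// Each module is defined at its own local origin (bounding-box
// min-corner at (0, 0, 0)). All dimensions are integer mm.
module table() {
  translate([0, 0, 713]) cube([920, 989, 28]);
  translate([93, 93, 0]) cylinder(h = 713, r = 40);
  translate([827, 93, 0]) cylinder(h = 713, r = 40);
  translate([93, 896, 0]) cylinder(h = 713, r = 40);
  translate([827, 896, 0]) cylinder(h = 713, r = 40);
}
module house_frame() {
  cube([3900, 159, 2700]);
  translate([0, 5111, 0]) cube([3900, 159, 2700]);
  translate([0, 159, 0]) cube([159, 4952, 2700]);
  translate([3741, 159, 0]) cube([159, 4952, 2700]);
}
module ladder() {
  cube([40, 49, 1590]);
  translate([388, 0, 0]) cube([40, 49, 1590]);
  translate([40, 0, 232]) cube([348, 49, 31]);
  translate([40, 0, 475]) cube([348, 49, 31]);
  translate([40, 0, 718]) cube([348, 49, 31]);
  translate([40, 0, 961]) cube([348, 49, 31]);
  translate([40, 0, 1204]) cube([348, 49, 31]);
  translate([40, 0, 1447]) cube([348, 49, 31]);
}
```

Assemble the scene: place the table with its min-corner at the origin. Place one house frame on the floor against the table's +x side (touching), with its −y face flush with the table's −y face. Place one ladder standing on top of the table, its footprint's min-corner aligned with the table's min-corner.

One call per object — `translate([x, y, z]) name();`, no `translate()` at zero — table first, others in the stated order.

table();
translate([920, 0, 0]) house_frame();
translate([0, 0, 741]) ladder();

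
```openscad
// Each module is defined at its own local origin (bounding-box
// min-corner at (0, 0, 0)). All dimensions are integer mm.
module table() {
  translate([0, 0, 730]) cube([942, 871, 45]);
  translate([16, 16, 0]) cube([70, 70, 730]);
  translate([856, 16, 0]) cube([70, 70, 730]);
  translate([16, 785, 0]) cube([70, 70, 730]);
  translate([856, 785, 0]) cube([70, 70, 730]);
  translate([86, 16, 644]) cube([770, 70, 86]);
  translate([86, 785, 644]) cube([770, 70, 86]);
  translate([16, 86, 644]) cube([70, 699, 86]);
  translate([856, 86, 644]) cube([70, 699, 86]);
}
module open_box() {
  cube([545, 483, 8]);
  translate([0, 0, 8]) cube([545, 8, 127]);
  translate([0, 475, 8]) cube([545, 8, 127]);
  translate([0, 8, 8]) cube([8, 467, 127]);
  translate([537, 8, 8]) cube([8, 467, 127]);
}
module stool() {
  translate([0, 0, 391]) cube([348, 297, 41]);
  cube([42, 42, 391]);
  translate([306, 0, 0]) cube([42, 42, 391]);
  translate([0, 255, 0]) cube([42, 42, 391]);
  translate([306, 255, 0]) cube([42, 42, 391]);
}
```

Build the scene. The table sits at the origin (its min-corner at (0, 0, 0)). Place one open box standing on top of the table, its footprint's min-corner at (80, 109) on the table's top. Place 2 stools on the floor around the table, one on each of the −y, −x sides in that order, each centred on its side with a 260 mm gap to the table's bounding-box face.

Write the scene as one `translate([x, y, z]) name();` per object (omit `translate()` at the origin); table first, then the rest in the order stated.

table();
translate([80, 109, 775]) open_box();
translate([297, -557, 0]) stool();
translate([-608, 287, 0]) stool();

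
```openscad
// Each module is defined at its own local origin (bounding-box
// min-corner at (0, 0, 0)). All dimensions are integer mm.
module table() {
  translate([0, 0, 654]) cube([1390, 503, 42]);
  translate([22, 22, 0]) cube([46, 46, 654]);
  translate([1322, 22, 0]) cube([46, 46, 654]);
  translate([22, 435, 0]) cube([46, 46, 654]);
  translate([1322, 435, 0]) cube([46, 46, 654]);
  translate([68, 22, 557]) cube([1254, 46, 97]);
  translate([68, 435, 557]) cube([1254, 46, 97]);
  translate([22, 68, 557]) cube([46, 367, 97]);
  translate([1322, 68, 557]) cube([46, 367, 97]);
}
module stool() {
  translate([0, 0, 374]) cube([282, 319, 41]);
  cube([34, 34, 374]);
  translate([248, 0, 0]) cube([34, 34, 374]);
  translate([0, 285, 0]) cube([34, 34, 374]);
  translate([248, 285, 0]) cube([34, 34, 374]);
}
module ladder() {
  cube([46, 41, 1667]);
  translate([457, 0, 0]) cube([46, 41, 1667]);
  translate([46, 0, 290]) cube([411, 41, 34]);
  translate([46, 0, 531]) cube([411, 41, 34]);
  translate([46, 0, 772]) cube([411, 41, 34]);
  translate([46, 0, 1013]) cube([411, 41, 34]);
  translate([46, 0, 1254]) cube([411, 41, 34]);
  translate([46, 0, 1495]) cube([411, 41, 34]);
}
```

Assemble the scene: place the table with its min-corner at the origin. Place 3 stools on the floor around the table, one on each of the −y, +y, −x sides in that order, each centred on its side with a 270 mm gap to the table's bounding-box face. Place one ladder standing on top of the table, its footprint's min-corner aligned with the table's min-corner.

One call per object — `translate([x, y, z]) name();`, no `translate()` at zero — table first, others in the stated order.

table();
translate([554, -589, 0]) stool();
translate([554, 773, 0]) stool();
translate([-552, 92, 0]) stool();
translate([0, 0, 696]) ladder();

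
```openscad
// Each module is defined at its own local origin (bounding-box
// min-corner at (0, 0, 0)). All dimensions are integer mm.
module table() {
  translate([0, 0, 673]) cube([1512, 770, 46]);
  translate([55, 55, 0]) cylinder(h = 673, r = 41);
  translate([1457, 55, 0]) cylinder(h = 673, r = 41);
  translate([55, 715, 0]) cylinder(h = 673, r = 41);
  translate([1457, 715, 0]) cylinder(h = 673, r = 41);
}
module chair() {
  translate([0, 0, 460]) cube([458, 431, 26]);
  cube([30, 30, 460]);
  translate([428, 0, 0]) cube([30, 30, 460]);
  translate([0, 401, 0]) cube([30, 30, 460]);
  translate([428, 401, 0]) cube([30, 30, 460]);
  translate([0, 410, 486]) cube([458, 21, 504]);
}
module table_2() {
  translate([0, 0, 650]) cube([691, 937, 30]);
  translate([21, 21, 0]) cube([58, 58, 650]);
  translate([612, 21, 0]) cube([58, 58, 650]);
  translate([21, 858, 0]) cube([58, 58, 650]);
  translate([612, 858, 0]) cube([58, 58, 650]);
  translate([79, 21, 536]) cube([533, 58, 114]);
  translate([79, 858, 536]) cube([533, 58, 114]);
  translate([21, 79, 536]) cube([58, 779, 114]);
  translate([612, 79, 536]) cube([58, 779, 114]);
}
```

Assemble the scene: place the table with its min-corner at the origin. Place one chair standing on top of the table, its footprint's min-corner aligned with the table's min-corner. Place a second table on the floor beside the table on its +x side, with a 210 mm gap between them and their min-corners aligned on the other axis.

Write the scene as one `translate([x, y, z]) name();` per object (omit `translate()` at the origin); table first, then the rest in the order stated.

table();
translate([0, 0, 719]) chair();
translate([1722, 0, 0]) table_2();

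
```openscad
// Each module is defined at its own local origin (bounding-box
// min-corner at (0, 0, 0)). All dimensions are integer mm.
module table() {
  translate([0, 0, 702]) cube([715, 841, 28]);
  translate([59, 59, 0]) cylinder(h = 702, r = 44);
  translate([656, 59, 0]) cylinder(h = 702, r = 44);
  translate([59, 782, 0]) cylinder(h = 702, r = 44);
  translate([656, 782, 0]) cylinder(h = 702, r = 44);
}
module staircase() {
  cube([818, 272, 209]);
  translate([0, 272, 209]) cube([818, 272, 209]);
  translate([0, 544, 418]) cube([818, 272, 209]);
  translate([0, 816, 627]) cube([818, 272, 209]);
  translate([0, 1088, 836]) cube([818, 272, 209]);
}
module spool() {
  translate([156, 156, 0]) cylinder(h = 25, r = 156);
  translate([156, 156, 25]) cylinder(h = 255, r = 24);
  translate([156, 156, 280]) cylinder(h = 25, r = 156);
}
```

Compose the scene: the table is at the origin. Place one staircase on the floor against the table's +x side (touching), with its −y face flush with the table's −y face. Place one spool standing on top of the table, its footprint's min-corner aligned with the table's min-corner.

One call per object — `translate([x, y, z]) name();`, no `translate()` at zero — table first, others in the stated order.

table();
translate([715, 0, 0]) staircase();
translate([0, 0, 730]) spool();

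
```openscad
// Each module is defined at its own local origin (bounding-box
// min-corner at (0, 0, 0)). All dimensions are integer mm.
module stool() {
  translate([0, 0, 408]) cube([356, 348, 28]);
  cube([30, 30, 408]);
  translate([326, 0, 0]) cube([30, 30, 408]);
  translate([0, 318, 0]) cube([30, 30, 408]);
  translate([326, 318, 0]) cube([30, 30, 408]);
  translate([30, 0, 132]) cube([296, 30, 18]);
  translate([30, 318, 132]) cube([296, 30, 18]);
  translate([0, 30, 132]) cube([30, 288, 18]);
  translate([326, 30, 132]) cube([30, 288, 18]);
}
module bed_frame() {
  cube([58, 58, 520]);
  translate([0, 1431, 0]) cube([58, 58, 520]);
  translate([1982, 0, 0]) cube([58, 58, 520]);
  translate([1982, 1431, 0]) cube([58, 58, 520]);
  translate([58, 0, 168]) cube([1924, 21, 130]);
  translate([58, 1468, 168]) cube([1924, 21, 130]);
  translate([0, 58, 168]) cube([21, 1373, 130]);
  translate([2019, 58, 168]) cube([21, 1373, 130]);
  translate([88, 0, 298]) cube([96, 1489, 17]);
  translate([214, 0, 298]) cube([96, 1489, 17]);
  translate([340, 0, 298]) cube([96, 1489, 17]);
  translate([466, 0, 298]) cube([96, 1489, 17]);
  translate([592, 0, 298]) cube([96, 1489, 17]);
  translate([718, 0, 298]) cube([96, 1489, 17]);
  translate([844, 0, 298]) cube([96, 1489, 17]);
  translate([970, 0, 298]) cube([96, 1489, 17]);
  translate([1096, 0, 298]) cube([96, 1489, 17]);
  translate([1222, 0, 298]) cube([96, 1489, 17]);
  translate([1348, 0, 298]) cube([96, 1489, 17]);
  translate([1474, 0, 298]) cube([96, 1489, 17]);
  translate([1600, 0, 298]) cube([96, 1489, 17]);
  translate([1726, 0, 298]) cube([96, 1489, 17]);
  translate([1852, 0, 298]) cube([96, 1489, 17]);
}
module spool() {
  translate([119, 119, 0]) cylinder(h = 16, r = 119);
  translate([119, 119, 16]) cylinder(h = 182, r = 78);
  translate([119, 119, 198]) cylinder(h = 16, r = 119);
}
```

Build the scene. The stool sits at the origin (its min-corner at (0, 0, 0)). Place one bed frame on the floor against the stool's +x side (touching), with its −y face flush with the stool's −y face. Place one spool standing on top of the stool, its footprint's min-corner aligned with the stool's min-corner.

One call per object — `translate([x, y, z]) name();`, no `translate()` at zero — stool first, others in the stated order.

stool();
translate([356, 0, 0]) bed_frame();
translate([0, 0, 436]) spool();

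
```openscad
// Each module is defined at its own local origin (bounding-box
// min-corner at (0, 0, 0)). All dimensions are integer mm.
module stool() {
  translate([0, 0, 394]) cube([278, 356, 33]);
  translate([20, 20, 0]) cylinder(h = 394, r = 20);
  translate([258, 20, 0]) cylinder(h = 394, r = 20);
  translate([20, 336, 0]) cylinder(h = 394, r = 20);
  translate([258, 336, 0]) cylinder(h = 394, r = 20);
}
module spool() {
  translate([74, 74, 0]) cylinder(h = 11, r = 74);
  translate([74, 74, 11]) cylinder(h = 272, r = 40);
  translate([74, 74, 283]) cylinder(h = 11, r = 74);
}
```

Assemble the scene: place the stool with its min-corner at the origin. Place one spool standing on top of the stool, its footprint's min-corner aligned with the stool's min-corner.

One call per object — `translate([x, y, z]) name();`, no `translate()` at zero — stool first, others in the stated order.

stool();
translate([0, 0, 427]) spool();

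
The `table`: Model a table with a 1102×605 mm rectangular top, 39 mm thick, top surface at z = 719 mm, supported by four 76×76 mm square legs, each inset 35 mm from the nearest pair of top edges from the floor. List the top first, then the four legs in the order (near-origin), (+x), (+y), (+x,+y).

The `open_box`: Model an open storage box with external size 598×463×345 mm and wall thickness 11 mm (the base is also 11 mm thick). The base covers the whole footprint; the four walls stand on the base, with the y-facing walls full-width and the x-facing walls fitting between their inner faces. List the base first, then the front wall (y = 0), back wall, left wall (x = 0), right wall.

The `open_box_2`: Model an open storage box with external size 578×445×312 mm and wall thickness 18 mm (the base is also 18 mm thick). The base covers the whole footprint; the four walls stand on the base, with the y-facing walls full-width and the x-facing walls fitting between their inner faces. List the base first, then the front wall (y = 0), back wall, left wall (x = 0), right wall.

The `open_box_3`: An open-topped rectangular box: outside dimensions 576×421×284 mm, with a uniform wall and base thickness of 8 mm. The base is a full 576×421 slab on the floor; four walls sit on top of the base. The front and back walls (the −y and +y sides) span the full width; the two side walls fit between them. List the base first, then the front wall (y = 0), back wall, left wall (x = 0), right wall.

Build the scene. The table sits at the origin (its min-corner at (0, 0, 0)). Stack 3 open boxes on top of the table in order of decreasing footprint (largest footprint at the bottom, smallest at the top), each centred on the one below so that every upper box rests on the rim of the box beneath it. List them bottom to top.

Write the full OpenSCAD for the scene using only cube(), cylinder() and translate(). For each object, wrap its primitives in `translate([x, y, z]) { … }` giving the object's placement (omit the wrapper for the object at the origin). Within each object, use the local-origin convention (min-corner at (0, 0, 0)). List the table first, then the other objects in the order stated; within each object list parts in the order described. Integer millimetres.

translate([0, 0, 680]) cube([1102, 605, 39]);
translate([35, 35, 0]) cube([76, 76, 680]);
translate([991, 35, 0]) cube([76, 76, 680]);
translate([35, 494, 0]) cube([76, 76, 680]);
translate([991, 494, 0]) cube([76, 76, 680]);
translate([252, 71, 719]) {
  cube([598, 463, 11]);
  translate([0, 0, 11]) cube([598, 11, 334]);
  translate([0, 452, 11]) cube([598, 11, 334]);
  translate([0, 11, 11]) cube([11, 441, 334]);
  translate([587, 11, 11]) cube([11, 441, 334]);
}
translate([262, 80, 1064]) {
  cube([578, 445, 18]);
  translate([0, 0, 18]) cube([578, 18, 294]);
  translate([0, 427, 18]) cube([578, 18, 294]);
  translate([0, 18, 18]) cube([18, 409, 294]);
  translate([560, 18, 18]) cube([18, 409, 294]);
}
translate([263, 92, 1376]) {
  cube([576, 421, 8]);
  translate([0, 0, 8]) cube([576, 8, 276]);
  translate([0, 413, 8]) cube([576, 8, 276]);
  translate([0, 8, 8]) cube([8, 405, 276]);
  translate([568, 8, 8]) cube([8, 405, 276]);
}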